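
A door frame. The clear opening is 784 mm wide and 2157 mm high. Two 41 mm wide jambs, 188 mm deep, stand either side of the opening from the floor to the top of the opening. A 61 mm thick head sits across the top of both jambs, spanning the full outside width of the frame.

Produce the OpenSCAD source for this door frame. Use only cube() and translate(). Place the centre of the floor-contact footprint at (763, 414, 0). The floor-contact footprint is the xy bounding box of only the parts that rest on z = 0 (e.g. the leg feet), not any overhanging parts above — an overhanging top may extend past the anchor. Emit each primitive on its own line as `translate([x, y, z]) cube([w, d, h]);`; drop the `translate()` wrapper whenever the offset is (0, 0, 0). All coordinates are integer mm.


translate([330, 320, 0]) cube([41, 188, 2157]);
translate([1155, 320, 0]) cube([41, 188, 2157]);
translate([330, 320, 2157]) cube([866, 188, 61]);


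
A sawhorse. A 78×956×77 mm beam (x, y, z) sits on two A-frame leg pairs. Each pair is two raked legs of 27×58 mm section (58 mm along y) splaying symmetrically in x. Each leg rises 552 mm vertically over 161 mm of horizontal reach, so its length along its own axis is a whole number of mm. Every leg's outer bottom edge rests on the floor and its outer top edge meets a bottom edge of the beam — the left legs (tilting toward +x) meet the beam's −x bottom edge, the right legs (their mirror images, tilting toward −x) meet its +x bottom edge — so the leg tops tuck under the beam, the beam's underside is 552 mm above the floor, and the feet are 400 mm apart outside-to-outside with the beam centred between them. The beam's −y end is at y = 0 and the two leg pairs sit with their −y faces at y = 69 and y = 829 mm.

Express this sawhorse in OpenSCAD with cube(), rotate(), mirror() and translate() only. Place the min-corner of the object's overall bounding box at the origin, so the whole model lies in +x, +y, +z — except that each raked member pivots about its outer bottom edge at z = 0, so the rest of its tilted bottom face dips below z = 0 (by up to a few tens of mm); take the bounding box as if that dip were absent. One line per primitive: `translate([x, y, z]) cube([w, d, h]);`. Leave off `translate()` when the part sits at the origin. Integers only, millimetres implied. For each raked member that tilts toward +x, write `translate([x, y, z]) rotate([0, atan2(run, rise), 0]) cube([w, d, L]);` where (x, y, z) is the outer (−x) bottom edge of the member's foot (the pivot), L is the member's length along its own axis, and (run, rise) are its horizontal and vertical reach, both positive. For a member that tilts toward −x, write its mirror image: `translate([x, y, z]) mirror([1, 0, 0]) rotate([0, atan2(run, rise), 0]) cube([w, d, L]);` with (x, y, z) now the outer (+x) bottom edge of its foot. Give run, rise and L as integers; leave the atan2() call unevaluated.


translate([161, 0, 552]) cube([78, 956, 77]);
translate([0, 69, 0]) rotate([0, atan2(161, 552), 0]) cube([27, 58, 575]);
translate([400, 69, 0]) mirror([1, 0, 0]) rotate([0, atan2(161, 552), 0]) cube([27, 58, 575]);
translate([0, 829, 0]) rotate([0, atan2(161, 552), 0]) cube([27, 58, 575]);
translate([400, 829, 0]) mirror([1, 0, 0]) rotate([0, atan2(161, 552), 0]) cube([27, 58, 575]);


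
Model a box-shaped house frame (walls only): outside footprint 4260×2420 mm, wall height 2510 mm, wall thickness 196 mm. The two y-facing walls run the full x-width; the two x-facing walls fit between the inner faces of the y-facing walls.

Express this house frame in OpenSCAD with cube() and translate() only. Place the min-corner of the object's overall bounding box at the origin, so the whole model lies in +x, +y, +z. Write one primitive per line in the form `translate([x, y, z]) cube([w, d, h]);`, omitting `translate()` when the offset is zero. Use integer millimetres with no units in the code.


cube([4260, 196, 2510]);
translate([0, 2224, 0]) cube([4260, 196, 2510]);
translate([0, 196, 0]) cube([196, 2028, 2510]);
translate([4064, 196, 0]) cube([196, 2028, 2510]);


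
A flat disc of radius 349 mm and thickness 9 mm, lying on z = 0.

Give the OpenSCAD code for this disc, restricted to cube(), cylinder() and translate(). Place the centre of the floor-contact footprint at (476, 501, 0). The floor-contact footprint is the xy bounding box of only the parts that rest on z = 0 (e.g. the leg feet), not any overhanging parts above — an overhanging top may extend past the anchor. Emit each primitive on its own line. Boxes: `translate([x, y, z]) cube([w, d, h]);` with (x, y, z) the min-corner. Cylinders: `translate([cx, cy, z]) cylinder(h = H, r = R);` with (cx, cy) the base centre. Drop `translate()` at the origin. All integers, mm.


translate([476, 501, 0]) cylinder(h = 9, r = 349);


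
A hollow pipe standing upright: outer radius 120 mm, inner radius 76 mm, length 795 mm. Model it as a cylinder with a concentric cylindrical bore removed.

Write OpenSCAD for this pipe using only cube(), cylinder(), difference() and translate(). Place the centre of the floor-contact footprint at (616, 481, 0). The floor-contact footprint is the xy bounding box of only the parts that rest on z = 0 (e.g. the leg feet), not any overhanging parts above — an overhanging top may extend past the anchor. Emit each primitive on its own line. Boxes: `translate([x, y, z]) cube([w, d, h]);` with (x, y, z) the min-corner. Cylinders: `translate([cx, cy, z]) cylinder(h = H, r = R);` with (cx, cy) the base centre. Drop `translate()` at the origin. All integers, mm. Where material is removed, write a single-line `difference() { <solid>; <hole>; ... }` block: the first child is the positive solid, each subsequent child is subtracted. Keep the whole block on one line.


difference() { translate([616, 481, 0]) cylinder(h = 795, r = 120); translate([616, 481, 0]) cylinder(h = 795, r = 76); }


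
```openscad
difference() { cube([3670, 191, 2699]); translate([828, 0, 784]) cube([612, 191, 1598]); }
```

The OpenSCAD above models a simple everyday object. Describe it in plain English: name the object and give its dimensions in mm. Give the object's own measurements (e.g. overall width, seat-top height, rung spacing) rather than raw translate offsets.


A wall 3670 mm long (x), 191 mm thick (y), 2699 mm tall, with a rectangular window opening cut through it. The opening is 612 mm wide and 1598 mm tall; its sill is at z = 784 mm and its near (−x) edge is 828 mm from the wall's −x end. The opening passes through the full wall thickness.


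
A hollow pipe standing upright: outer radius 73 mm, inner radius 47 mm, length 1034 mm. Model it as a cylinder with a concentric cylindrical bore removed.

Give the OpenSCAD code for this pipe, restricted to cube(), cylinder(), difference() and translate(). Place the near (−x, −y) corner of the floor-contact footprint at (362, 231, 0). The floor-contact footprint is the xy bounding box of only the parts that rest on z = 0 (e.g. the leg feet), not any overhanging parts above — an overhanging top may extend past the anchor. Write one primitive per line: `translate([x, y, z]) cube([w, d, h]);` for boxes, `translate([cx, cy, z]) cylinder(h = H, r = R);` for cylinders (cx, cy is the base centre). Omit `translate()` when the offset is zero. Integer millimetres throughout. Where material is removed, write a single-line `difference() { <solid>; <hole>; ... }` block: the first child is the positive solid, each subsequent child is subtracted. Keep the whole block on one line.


difference() { translate([435, 304, 0]) cylinder(h = 1034, r = 73); translate([435, 304, 0]) cylinder(h = 1034, r = 47); }


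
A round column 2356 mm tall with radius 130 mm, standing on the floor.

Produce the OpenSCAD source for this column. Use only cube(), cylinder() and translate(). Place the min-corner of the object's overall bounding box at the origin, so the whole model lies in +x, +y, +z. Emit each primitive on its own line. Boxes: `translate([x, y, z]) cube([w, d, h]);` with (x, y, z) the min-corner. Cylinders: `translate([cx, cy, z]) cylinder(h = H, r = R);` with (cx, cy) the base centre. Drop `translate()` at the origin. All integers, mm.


translate([130, 130, 0]) cylinder(h = 2356, r = 130);


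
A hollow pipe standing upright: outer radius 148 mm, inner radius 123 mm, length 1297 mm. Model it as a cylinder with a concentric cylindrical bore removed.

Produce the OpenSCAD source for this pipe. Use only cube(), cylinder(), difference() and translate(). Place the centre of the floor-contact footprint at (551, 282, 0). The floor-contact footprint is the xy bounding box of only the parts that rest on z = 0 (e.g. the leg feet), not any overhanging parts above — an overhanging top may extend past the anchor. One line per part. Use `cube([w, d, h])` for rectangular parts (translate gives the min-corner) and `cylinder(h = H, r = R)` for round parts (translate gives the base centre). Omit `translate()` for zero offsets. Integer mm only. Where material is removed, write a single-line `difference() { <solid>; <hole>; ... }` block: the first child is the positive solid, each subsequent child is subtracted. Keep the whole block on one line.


difference() { translate([551, 282, 0]) cylinder(h = 1297, r = 148); translate([551, 282, 0]) cylinder(h = 1297, r = 123); }


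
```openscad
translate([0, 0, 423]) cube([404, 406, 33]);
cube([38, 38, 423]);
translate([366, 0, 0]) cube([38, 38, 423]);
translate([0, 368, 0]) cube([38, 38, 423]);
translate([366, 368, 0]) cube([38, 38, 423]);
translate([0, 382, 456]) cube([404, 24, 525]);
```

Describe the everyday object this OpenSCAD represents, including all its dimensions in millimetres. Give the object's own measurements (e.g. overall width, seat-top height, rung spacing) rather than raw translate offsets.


A chair. The seat is a 404×406×33 mm slab with its top at z = 456 mm, on four 38×38 mm corner legs (flush with the seat edges, standing on z = 0). A flat backrest 24 mm thick, 525 mm tall, spans the full seat width and rises from the seat top along its +y edge, rear face flush with the rear of the seat.


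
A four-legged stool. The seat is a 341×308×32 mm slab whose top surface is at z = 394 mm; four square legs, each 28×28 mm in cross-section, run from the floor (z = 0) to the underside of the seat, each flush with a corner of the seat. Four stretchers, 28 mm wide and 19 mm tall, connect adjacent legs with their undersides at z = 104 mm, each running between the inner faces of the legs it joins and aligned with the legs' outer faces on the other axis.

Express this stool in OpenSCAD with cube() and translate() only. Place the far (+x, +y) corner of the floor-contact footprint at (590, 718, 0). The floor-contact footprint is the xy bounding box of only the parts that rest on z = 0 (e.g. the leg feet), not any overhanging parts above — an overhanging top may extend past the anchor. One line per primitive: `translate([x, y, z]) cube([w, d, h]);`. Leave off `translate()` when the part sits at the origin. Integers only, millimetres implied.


translate([249, 410, 362]) cube([341, 308, 32]);
translate([249, 410, 0]) cube([28, 28, 362]);
translate([562, 410, 0]) cube([28, 28, 362]);
translate([249, 690, 0]) cube([28, 28, 362]);
translate([562, 690, 0]) cube([28, 28, 362]);
translate([277, 410, 104]) cube([285, 28, 19]);
translate([277, 690, 104]) cube([285, 28, 19]);
translate([249, 438, 104]) cube([28, 252, 19]);
translate([562, 438, 104]) cube([28, 252, 19]);


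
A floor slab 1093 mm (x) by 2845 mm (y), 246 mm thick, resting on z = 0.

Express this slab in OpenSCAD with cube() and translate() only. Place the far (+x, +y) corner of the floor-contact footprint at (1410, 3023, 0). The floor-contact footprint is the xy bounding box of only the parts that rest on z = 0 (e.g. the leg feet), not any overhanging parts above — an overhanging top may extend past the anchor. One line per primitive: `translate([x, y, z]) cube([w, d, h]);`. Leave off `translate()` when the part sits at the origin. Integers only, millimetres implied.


translate([317, 178, 0]) cube([1093, 2845, 246]);


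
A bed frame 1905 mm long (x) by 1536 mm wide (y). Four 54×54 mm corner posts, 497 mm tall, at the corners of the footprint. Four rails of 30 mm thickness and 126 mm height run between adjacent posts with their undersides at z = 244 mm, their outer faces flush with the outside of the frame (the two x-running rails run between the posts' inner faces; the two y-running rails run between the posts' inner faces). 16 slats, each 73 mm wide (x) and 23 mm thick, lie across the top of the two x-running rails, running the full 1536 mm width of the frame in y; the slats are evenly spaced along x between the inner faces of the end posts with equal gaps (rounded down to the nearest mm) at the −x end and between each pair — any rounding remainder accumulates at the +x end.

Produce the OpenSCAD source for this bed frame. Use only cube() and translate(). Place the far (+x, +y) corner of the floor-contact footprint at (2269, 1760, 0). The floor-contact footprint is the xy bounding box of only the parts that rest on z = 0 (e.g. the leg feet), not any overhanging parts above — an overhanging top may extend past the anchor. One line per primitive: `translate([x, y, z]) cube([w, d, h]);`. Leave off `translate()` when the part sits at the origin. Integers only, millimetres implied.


translate([364, 224, 0]) cube([54, 54, 497]);
translate([364, 1706, 0]) cube([54, 54, 497]);
translate([2215, 224, 0]) cube([54, 54, 497]);
translate([2215, 1706, 0]) cube([54, 54, 497]);
translate([418, 224, 244]) cube([1797, 30, 126]);
translate([418, 1730, 244]) cube([1797, 30, 126]);
translate([364, 278, 244]) cube([30, 1428, 126]);
translate([2239, 278, 244]) cube([30, 1428, 126]);
translate([455, 224, 370]) cube([73, 1536, 23]);
translate([565, 224, 370]) cube([73, 1536, 23]);
translate([675, 224, 370]) cube([73, 1536, 23]);
translate([785, 224, 370]) cube([73, 1536, 23]);
translate([895, 224, 370]) cube([73, 1536, 23]);
translate([1005, 224, 370]) cube([73, 1536, 23]);
translate([1115, 224, 370]) cube([73, 1536, 23]);
translate([1225, 224, 370]) cube([73, 1536, 23]);
translate([1335, 224, 370]) cube([73, 1536, 23]);
translate([1445, 224, 370]) cube([73, 1536, 23]);
translate([1555, 224, 370]) cube([73, 1536, 23]);
translate([1665, 224, 370]) cube([73, 1536, 23]);
translate([1775, 224, 370]) cube([73, 1536, 23]);
translate([1885, 224, 370]) cube([73, 1536, 23]);
translate([1995, 224, 370]) cube([73, 1536, 23]);
translate([2105, 224, 370]) cube([73, 1536, 23]);


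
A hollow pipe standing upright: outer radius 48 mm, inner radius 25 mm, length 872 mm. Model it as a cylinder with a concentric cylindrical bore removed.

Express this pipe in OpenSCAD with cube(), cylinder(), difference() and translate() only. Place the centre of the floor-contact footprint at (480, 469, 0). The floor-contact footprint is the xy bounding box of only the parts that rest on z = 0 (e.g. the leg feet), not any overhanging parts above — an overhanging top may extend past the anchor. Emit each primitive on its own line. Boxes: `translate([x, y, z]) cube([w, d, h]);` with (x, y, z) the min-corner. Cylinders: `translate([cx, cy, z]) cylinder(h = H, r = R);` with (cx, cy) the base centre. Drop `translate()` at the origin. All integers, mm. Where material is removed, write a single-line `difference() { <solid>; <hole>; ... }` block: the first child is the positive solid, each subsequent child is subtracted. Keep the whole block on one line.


difference() { translate([480, 469, 0]) cylinder(h = 872, r = 48); translate([480, 469, 0]) cylinder(h = 872, r = 25); }


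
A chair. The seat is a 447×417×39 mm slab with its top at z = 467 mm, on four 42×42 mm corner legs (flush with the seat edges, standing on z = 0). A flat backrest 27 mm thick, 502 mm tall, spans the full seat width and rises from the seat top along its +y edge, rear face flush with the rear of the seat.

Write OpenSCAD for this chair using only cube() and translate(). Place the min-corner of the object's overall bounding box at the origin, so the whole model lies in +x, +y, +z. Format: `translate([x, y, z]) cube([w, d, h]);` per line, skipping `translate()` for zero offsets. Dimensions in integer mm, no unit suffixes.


translate([0, 0, 428]) cube([447, 417, 39]);
cube([42, 42, 428]);
translate([405, 0, 0]) cube([42, 42, 428]);
translate([0, 375, 0]) cube([42, 42, 428]);
translate([405, 375, 0]) cube([42, 42, 428]);
translate([0, 390, 467]) cube([447, 27, 502]);


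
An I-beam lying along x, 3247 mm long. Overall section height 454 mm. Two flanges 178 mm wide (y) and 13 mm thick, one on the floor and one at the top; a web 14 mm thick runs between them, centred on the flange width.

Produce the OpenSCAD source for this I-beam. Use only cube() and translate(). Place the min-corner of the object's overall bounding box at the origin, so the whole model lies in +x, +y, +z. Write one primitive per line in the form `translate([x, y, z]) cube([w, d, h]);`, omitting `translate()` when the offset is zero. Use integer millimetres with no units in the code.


cube([3247, 178, 13]);
translate([0, 82, 13]) cube([3247, 14, 428]);
translate([0, 0, 441]) cube([3247, 178, 13]);


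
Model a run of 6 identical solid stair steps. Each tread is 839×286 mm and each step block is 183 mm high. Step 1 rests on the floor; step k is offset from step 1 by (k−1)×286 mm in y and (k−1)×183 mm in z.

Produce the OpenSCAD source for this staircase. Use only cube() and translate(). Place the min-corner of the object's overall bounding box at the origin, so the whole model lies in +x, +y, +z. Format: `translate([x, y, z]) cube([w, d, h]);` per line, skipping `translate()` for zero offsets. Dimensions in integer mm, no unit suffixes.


cube([839, 286, 183]);
translate([0, 286, 183]) cube([839, 286, 183]);
translate([0, 572, 366]) cube([839, 286, 183]);
translate([0, 858, 549]) cube([839, 286, 183]);
translate([0, 1144, 732]) cube([839, 286, 183]);
translate([0, 1430, 915]) cube([839, 286, 183]);


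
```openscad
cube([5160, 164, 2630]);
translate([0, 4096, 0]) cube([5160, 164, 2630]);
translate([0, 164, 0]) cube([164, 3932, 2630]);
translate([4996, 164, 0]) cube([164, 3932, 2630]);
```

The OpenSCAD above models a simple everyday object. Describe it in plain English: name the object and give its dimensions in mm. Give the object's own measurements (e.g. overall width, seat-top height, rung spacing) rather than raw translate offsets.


The wall frame of a small rectangular building: four walls, each 2630 mm tall and 164 mm thick, enclosing a footprint 5160 mm (x) by 4260 mm (y) outside-to-outside, with no floor or roof. The front and back walls (the −y and +y sides) span the full width; the two side walls fit between them.


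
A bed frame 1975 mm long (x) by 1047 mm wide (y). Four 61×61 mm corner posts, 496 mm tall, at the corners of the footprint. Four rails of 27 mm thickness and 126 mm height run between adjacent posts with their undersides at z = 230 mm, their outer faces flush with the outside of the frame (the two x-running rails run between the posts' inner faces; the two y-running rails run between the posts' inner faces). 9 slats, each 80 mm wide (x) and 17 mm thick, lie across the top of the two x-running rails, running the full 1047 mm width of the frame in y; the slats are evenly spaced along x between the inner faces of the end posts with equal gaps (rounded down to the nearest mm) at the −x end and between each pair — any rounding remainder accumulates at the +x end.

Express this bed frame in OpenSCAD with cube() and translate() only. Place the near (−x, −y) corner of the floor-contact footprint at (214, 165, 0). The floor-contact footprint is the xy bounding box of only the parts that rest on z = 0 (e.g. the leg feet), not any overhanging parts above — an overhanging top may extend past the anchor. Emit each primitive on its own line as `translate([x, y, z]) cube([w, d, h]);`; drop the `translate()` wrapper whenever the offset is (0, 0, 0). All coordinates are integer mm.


translate([214, 165, 0]) cube([61, 61, 496]);
translate([214, 1151, 0]) cube([61, 61, 496]);
translate([2128, 165, 0]) cube([61, 61, 496]);
translate([2128, 1151, 0]) cube([61, 61, 496]);
translate([275, 165, 230]) cube([1853, 27, 126]);
translate([275, 1185, 230]) cube([1853, 27, 126]);
translate([214, 226, 230]) cube([27, 925, 126]);
translate([2162, 226, 230]) cube([27, 925, 126]);
translate([388, 165, 356]) cube([80, 1047, 17]);
translate([581, 165, 356]) cube([80, 1047, 17]);
translate([774, 165, 356]) cube([80, 1047, 17]);
translate([967, 165, 356]) cube([80, 1047, 17]);
translate([1160, 165, 356]) cube([80, 1047, 17]);
translate([1353, 165, 356]) cube([80, 1047, 17]);
translate([1546, 165, 356]) cube([80, 1047, 17]);
translate([1739, 165, 356]) cube([80, 1047, 17]);
translate([1932, 165, 356]) cube([80, 1047, 17]);


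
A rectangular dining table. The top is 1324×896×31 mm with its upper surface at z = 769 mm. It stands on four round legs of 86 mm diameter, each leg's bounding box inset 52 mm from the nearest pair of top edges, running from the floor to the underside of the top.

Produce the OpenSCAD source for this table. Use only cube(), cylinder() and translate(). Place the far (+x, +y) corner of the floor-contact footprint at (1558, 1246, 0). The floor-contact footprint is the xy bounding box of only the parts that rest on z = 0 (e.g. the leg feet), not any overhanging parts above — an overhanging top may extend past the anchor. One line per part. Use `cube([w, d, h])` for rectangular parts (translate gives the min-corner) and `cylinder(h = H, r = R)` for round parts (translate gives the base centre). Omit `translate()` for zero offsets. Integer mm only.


translate([286, 402, 738]) cube([1324, 896, 31]);
translate([381, 497, 0]) cylinder(h = 738, r = 43);
translate([1515, 497, 0]) cylinder(h = 738, r = 43);
translate([381, 1203, 0]) cylinder(h = 738, r = 43);
translate([1515, 1203, 0]) cylinder(h = 738, r = 43);


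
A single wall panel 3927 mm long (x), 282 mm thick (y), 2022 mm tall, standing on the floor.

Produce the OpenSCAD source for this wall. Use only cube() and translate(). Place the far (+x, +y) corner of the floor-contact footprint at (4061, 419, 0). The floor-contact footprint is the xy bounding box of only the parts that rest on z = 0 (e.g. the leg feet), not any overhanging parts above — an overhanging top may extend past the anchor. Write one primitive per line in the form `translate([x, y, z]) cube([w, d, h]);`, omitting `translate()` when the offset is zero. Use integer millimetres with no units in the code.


translate([134, 137, 0]) cube([3927, 282, 2022]);


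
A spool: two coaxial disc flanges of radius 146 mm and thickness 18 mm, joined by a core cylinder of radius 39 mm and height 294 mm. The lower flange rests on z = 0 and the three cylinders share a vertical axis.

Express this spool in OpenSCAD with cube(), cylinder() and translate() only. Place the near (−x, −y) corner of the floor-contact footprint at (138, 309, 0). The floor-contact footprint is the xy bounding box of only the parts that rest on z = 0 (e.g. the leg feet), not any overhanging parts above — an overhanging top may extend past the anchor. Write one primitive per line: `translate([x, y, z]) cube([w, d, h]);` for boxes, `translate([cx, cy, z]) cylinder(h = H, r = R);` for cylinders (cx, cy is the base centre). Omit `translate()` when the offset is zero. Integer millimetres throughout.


translate([284, 455, 0]) cylinder(h = 18, r = 146);
translate([284, 455, 18]) cylinder(h = 294, r = 39);
translate([284, 455, 312]) cylinder(h = 18, r = 146);


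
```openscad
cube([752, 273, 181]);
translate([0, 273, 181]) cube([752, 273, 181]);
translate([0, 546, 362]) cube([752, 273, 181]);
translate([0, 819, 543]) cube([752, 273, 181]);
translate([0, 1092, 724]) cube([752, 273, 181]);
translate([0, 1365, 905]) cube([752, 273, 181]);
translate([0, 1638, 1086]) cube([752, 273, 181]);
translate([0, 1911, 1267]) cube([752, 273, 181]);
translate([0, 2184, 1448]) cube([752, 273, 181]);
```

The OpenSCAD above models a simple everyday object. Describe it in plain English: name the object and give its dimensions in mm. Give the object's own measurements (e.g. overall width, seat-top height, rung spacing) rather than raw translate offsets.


A straight staircase of 9 solid steps. Each step is 752 mm wide (x), 273 mm deep (y, the going) and 181 mm tall (the rise). The first step rests on the floor; each subsequent step sits one going further in +y and one rise higher in +z, directly behind and above the previous step with no overlap.


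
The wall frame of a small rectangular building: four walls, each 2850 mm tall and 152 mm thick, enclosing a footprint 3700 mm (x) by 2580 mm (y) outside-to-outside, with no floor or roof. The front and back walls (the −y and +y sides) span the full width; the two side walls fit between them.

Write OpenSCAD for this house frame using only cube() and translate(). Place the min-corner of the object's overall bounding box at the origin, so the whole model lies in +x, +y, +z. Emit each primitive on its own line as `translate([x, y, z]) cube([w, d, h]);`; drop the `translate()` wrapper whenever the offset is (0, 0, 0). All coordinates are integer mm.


cube([3700, 152, 2850]);
translate([0, 2428, 0]) cube([3700, 152, 2850]);
translate([0, 152, 0]) cube([152, 2276, 2850]);
translate([3548, 152, 0]) cube([152, 2276, 2850]);


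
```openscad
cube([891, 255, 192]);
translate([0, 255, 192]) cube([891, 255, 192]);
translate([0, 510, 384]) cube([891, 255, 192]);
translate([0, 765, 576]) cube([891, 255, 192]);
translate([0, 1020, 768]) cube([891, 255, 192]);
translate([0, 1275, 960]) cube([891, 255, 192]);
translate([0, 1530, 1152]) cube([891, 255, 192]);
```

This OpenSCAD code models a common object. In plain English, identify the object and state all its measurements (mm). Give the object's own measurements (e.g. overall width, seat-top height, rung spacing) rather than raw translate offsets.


A straight staircase of 7 solid steps. Each step is 891 mm wide (x), 255 mm deep (y, the going) and 192 mm tall (the rise). The first step rests on the floor; each subsequent step sits one going further in +y and one rise higher in +z, directly behind and above the previous step with no overlap.


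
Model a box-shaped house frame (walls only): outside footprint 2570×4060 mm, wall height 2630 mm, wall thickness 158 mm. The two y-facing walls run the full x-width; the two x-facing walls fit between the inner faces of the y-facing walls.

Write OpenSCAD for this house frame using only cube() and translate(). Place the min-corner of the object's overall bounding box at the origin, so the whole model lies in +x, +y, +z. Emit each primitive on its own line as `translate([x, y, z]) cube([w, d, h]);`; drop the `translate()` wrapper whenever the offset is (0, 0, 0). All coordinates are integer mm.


cube([2570, 158, 2630]);
translate([0, 3902, 0]) cube([2570, 158, 2630]);
translate([0, 158, 0]) cube([158, 3744, 2630]);
translate([2412, 158, 0]) cube([158, 3744, 2630]);


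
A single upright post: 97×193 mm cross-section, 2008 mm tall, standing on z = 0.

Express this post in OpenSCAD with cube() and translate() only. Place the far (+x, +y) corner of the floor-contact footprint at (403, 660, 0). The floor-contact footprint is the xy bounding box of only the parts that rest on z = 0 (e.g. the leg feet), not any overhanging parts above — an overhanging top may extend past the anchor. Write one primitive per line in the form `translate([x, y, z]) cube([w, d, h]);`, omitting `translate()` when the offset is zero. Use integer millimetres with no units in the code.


translate([306, 467, 0]) cube([97, 193, 2008]);


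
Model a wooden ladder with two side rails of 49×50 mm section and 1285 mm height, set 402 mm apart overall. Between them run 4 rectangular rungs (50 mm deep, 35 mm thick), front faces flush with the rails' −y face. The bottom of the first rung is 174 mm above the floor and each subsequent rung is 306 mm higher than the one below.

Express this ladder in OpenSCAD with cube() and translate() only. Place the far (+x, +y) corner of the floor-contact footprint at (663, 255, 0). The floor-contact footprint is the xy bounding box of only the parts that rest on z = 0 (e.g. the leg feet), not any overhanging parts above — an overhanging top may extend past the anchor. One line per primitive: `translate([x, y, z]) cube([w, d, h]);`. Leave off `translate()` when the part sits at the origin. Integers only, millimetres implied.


translate([261, 205, 0]) cube([49, 50, 1285]);
translate([614, 205, 0]) cube([49, 50, 1285]);
translate([310, 205, 174]) cube([304, 50, 35]);
translate([310, 205, 480]) cube([304, 50, 35]);
translate([310, 205, 786]) cube([304, 50, 35]);
translate([310, 205, 1092]) cube([304, 50, 35]);


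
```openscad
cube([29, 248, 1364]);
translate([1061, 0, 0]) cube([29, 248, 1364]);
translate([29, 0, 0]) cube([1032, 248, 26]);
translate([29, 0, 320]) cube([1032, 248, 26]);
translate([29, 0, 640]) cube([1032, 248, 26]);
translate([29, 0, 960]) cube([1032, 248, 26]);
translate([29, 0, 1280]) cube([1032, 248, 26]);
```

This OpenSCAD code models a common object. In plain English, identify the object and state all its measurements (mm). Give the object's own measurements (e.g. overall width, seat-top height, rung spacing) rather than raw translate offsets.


An open bookshelf. Two side panels, each 29 mm thick, 248 mm deep and 1364 mm tall, stand 1090 mm apart (outside-to-outside). Between them sit 5 shelves, each 26 mm thick and 248 mm deep, spanning the full gap between the sides. The bottom shelf rests on the floor (its underside at z = 0) and the clear gap between one shelf's top and the next shelf's underside is 294 mm.


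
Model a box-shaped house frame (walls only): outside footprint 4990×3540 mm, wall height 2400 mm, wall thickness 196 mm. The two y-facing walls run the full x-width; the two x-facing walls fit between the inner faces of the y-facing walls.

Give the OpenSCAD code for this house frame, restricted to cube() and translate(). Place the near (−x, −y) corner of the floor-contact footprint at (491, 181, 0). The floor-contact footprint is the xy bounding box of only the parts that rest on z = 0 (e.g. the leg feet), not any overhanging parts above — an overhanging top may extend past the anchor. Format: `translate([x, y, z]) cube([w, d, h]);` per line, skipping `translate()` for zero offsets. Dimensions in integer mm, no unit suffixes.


translate([491, 181, 0]) cube([4990, 196, 2400]);
translate([491, 3525, 0]) cube([4990, 196, 2400]);
translate([491, 377, 0]) cube([196, 3148, 2400]);
translate([5285, 377, 0]) cube([196, 3148, 2400]);


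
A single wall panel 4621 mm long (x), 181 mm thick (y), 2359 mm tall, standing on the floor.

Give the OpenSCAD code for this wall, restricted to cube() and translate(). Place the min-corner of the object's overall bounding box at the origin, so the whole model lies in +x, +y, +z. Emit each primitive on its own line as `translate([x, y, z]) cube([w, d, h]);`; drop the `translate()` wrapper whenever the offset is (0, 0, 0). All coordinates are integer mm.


cube([4621, 181, 2359]);


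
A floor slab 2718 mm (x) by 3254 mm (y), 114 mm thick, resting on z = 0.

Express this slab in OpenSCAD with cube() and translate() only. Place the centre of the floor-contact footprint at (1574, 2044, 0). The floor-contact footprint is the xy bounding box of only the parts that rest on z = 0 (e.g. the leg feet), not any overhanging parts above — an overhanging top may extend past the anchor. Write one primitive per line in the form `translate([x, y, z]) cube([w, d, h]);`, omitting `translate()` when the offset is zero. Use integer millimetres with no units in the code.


translate([215, 417, 0]) cube([2718, 3254, 114]);


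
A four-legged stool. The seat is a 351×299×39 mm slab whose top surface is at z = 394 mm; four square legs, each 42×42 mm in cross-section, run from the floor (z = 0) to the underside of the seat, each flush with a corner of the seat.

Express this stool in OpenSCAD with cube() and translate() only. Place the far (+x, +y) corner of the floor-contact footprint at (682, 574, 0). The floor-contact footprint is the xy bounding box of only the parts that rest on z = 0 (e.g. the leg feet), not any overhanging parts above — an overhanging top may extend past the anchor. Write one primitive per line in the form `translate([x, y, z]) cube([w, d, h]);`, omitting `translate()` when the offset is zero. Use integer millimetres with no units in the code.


translate([331, 275, 355]) cube([351, 299, 39]);
translate([331, 275, 0]) cube([42, 42, 355]);
translate([640, 275, 0]) cube([42, 42, 355]);
translate([331, 532, 0]) cube([42, 42, 355]);
translate([640, 532, 0]) cube([42, 42, 355]);


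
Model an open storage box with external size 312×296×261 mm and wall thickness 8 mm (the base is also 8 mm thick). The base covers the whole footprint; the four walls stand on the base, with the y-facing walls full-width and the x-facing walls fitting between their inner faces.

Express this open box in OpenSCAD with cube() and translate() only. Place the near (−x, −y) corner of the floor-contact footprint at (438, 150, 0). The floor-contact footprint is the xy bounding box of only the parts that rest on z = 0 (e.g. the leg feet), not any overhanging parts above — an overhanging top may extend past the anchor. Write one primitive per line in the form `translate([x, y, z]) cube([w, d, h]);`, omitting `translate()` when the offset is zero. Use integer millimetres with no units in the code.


translate([438, 150, 0]) cube([312, 296, 8]);
translate([438, 150, 8]) cube([312, 8, 253]);
translate([438, 438, 8]) cube([312, 8, 253]);
translate([438, 158, 8]) cube([8, 280, 253]);
translate([742, 158, 8]) cube([8, 280, 253]);


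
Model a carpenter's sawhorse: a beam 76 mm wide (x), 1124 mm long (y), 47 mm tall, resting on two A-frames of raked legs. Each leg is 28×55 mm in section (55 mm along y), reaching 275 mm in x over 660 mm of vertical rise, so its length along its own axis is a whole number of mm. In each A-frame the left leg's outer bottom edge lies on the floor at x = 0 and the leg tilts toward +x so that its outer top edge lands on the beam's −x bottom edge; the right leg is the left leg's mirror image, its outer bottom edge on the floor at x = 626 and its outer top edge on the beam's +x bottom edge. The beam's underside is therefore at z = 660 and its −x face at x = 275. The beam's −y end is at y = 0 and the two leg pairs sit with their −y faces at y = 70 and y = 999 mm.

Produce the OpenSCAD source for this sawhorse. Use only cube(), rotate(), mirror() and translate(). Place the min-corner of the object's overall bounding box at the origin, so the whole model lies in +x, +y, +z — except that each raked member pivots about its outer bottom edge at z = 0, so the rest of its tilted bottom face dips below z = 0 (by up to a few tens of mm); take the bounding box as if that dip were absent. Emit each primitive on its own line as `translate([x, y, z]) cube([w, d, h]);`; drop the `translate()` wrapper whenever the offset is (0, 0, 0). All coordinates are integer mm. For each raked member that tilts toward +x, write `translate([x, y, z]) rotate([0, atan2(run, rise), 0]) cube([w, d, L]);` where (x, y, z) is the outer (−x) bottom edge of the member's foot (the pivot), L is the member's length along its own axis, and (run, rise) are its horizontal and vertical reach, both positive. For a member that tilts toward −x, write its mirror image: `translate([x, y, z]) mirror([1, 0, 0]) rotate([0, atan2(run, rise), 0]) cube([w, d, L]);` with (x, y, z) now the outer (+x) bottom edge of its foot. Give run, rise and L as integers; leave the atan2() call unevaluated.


// leg length = √(275² + 660²) = 715
// right-leg outer foot x = 2·275 + 76 = 626
// beam min-corner = (275, 0, 660)
translate([275, 0, 660]) cube([76, 1124, 47]);
translate([0, 70, 0]) rotate([0, atan2(275, 660), 0]) cube([28, 55, 715]);
translate([626, 70, 0]) mirror([1, 0, 0]) rotate([0, atan2(275, 660), 0]) cube([28, 55, 715]);
translate([0, 999, 0]) rotate([0, atan2(275, 660), 0]) cube([28, 55, 715]);
translate([626, 999, 0]) mirror([1, 0, 0]) rotate([0, atan2(275, 660), 0]) cube([28, 55, 715]);


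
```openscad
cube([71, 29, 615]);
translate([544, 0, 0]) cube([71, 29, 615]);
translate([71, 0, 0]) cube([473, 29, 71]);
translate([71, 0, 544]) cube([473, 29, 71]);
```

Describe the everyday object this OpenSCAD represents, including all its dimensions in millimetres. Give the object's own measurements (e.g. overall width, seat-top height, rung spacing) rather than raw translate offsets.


A rectangular picture frame lying in the x–z plane (depth along y). The opening is 473 mm wide (x) by 473 mm tall (z), surrounded by a border 71 mm wide on all four sides. The frame is 29 mm deep and is made of two full-height vertical stiles with two horizontal rails fitted between them.


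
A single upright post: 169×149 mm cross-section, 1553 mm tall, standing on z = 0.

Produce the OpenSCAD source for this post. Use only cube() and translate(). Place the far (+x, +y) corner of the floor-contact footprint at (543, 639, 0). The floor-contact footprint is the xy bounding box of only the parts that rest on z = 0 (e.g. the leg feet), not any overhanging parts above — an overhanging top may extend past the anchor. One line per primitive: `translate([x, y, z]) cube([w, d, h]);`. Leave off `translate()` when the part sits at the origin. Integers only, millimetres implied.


translate([374, 490, 0]) cube([169, 149, 1553]);


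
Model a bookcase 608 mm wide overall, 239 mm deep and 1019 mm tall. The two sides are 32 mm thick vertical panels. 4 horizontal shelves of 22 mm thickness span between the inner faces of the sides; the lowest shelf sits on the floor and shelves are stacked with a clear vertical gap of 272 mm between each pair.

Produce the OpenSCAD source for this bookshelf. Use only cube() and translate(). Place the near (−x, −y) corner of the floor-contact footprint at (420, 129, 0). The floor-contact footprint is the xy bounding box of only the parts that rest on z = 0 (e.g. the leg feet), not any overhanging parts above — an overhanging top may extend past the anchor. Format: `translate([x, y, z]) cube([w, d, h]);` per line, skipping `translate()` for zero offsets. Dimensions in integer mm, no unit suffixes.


translate([420, 129, 0]) cube([32, 239, 1019]);
translate([996, 129, 0]) cube([32, 239, 1019]);
translate([452, 129, 0]) cube([544, 239, 22]);
translate([452, 129, 294]) cube([544, 239, 22]);
translate([452, 129, 588]) cube([544, 239, 22]);
translate([452, 129, 882]) cube([544, 239, 22]);


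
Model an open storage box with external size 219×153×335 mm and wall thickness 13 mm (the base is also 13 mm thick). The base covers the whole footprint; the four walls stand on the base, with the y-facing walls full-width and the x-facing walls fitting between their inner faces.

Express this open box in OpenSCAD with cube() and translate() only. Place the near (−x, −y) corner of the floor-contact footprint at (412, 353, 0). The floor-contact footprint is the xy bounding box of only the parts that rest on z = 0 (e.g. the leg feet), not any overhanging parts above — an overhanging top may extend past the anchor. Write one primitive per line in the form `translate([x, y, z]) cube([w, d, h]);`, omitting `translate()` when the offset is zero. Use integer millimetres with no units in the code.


translate([412, 353, 0]) cube([219, 153, 13]);
translate([412, 353, 13]) cube([219, 13, 322]);
translate([412, 493, 13]) cube([219, 13, 322]);
translate([412, 366, 13]) cube([13, 127, 322]);
translate([618, 366, 13]) cube([13, 127, 322]);


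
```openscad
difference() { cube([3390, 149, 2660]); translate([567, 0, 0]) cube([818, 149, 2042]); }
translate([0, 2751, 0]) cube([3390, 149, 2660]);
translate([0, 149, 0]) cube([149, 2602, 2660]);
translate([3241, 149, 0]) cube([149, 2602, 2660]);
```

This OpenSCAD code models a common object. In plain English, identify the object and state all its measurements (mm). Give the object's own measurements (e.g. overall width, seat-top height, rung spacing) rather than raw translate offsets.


A single room: four walls, each 2660 mm tall and 149 mm thick, enclosing an outside footprint 3390×2900 mm (x × y), no floor or roof. The front and back walls (−y and +y sides) run the full x-width; the side walls fit between their inner faces. A door opening 818 mm wide and 2042 mm tall is cut through the front wall from the floor up, its −x edge 567 mm from the wall's −x end.
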